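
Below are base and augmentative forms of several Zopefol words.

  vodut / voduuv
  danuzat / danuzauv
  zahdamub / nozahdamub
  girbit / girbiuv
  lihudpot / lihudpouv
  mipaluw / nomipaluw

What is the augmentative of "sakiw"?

"sakiw" ends in -w. The one such stem in the data (mipaluw → nomipaluw) adds the prefix no-, so the same rule applies.
So sakiw → nosakiw.

nosakiw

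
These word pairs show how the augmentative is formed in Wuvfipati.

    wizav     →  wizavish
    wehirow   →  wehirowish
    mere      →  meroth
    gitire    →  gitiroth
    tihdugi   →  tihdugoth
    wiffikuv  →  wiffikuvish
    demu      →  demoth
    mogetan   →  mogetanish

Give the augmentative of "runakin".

runakinish

"runakin" ends in a consonant. The stems ending in a consonant (wehirow → wehirowish, mogetan → mogetanish, wizav → wizavish) add -ish.
The other pattern: stems ending in a vowel drop the final letter and add -oth.
So runakin → runakinish.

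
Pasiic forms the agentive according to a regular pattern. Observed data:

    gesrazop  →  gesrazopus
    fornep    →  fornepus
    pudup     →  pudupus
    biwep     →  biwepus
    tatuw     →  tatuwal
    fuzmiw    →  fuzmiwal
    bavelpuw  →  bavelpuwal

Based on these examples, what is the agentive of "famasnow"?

"famasnow" ends in -w. The stems ending in -w (tatuw → tatuwal, fuzmiw → fuzmiwal, bavelpuw → bavelpuwal) add -al.
So famasnow → famasnowal.

famasnowal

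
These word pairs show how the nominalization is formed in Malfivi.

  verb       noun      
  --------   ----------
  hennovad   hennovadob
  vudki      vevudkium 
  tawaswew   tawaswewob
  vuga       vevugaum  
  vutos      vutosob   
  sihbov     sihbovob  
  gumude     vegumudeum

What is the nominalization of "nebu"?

"nebu" ends in a vowel. The stems ending in a vowel (vudki → vevudkium, gumude → vegumudeum, vuga → vevugaum) add ve- … -um around the stem.
So nebu → venebuum.

venebuum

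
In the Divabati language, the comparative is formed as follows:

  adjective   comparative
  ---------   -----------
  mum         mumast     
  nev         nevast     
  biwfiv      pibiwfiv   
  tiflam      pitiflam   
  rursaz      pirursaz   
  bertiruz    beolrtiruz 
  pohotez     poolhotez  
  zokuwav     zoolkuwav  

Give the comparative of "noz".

nev and biwfiv both end in -v yet inflect differently (nevast, pibiwfiv), so the final letter is not what conditions the rule; the number of vowels is.
"noz" has 1 vowel. The stems with 1 vowel (mum → mumast, nev → nevast) add -ast.
The other patterns: stems with 2 vowels add the prefix pi-; stems with 3 vowels insert -ol- after the first vowel.
So noz → nozast.

nozast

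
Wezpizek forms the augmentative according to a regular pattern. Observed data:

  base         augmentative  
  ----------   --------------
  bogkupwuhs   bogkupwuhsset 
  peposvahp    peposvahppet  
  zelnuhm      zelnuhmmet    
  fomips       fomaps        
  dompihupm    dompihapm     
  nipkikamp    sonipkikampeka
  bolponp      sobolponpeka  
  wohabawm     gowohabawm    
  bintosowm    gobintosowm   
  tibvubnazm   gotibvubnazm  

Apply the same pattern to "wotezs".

gowotezs

bogkupwuhs and fomips both end in -s yet inflect differently (bogkupwuhsset, fomaps), so the final letter is not what conditions the rule; the second-to-last letter is.
"wotezs" has second-to-last letter 'z'. The one such stem in the data (tibvubnazm → gotibvubnazm) adds the prefix go-, so the same rule applies.
The other patterns: stems whose second-to-last letter is 'h' double the final consonant and add -et; stems whose second-to-last letter is 'p' change the last vowel to 'a'; stems whose second-to-last letter is 'm' or 'n' add so- … -eka around the stem.
So wotezs → gowotezs.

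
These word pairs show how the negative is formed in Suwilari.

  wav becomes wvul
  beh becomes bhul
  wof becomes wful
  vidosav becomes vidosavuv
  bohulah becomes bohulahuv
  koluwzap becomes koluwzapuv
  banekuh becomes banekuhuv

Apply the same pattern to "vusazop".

wav and vidosav both end in -v yet inflect differently (wvul, vidosavuv), so the final letter is not what conditions the rule; the number of vowels is.
"vusazop" has 3 vowels. The stems with 3 vowels (vidosav → vidosavuv, bohulah → bohulahuv, koluwzap → koluwzapuv) add -uv.
The other pattern: stems with 1 vowel delete the last vowel and add -ul.
So vusazop → vusazopuv.

vusazopuv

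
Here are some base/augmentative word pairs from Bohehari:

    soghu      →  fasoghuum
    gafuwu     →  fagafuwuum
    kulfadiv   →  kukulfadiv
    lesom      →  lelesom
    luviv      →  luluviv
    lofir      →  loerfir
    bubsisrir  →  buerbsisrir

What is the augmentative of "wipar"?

kulfadiv and lofir both have last vowel 'i' yet inflect differently (kukulfadiv, loerfir), so the last vowel is not what conditions the rule; the final letter is.
"wipar" ends in -r. The stems ending in -r (lofir → loerfir, bubsisrir → buerbsisrir) insert -er- after the first vowel.
The other patterns: stems ending in -u add fa- … -um around the stem; stems ending in -m or -v repeat the first consonant+vowel as a prefix.
So wipar → wierpar.

wierpar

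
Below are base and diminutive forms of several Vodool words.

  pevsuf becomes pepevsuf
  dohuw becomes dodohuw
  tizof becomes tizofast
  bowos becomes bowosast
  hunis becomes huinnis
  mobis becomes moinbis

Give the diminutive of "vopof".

"vopof" has last vowel 'o'. The stems whose last vowel is 'o' (tizof → tizofast, bowos → bowosast) add -ast.
So vopof → vopofast.

vopofast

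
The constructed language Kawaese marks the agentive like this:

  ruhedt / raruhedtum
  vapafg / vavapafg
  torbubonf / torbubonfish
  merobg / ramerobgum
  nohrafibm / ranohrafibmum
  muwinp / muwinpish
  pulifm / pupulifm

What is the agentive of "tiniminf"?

tiniminfish

"tiniminf" has second-to-last letter 'n'. The stems whose second-to-last letter is 'n' (torbubonf → torbubonfish, muwinp → muwinpish) add -ish.
The other patterns: stems whose second-to-last letter is 'f' repeat the first consonant+vowel as a prefix; stems whose second-to-last letter is 'b' or 'd' add ra- … -um around the stem.
So tiniminf → tiniminfish.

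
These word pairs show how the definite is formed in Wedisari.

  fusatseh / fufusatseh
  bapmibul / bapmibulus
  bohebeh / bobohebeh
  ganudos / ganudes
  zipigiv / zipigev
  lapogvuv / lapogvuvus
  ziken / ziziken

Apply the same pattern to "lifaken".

lapogvuv and zipigiv both end in -v yet inflect differently (lapogvuvus, zipigev), so the final letter is not what conditions the rule; the last vowel is.
"lifaken" has last vowel 'e'. The stems whose last vowel is 'e' (fusatseh → fufusatseh, bohebeh → bobohebeh, ziken → ziziken) repeat the first consonant+vowel as a prefix.
So lifaken → lilifaken.

lilifaken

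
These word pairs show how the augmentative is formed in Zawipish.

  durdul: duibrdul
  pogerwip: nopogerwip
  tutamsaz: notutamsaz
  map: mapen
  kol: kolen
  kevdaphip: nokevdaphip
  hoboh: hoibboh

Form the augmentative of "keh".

kehen

kol and durdul both end in -l yet inflect differently (kolen, duibrdul), so the final letter is not what conditions the rule; the number of vowels is.
"keh" has 1 vowel. The stems with 1 vowel (map → mapen, kol → kolen) add -en.
The other patterns: stems with 2 vowels insert -ib- after the first vowel; stems with 3 vowels add the prefix no-.
So keh → kehen.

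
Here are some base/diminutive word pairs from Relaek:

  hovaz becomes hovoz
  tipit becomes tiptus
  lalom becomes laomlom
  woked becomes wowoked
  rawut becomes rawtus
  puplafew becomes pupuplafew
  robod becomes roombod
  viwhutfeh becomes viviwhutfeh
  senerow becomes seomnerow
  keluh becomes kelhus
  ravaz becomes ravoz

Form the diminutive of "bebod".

woked and robod both end in -d yet inflect differently (wowoked, roombod), so the final letter is not what conditions the rule; the last vowel is.
"bebod" has last vowel 'o'. The stems whose last vowel is 'o' (lalom → laomlom, robod → roombod, senerow → seomnerow) insert -om- after the first vowel.
So bebod → beombod.

beombod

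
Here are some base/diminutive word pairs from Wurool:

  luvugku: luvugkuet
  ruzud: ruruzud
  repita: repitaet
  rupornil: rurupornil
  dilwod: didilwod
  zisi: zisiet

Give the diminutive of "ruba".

rubaet

zisi and rupornil both have last vowel 'i' yet inflect differently (zisiet, rurupornil), so the last vowel is not what conditions the rule; whether the stem ends in a vowel or a consonant is.
"ruba" ends in a vowel. The stems ending in a vowel (repita → repitaet, zisi → zisiet, luvugku → luvugkuet) add -et.
So ruba → rubaet.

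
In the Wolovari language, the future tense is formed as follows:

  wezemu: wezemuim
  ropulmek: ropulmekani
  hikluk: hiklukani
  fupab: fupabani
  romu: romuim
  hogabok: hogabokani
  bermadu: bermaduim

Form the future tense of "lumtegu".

lumteguim

romu and hikluk both have last vowel 'u' yet inflect differently (romuim, hiklukani), so the last vowel is not what conditions the rule; the final letter is.
"lumtegu" ends in -u. The stems ending in -u (romu → romuim, wezemu → wezemuim, bermadu → bermaduim) add -im.
The other pattern: stems ending in -b or -k add -ani.
So lumtegu → lumteguim.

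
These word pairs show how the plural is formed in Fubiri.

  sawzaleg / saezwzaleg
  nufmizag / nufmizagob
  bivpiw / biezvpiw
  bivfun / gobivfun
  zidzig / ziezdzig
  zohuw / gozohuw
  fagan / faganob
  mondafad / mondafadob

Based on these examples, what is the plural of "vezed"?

veezzed

"vezed" has last vowel 'e'. The one such stem in the data (sawzaleg → saezwzaleg) inserts -ez- after the first vowel (as do bivpiw, zidzig), so the same rule applies.
So vezed → veezzed.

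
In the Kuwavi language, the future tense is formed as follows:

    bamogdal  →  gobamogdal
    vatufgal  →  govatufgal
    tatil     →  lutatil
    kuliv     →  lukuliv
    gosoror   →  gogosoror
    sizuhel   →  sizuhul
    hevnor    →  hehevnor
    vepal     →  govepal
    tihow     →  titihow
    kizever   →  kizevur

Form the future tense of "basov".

bamogdal and sizuhel both end in -l yet inflect differently (gobamogdal, sizuhul), so the final letter is not what conditions the rule; the last vowel is.
"basov" has last vowel 'o'. The stems whose last vowel is 'o' (gosoror → gogosoror, tihow → titihow, hevnor → hehevnor) repeat the first consonant+vowel as a prefix.
The other patterns: stems whose last vowel is 'a' add the prefix go-; stems whose last vowel is 'e' change the last vowel to 'u'; stems whose last vowel is 'i' add the prefix lu-.
So basov → babasov.

babasov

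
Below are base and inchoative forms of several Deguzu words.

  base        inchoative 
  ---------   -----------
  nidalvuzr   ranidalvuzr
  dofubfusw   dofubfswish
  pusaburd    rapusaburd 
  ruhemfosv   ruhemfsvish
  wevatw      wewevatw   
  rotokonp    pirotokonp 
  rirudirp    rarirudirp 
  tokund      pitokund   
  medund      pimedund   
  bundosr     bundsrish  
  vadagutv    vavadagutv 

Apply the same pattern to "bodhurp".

rabodhurp

ruhemfosv and vadagutv both end in -v yet inflect differently (ruhemfsvish, vavadagutv), so the final letter is not what conditions the rule; the second-to-last letter is.
"bodhurp" has second-to-last letter 'r'. The stems whose second-to-last letter is 'r' (rirudirp → rarirudirp, pusaburd → rapusaburd) add the prefix ra-.
So bodhurp → rabodhurp.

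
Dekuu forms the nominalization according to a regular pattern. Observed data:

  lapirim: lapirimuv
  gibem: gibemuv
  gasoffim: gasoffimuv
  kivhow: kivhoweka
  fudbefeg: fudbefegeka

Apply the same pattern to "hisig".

hisigeka

"hisig" ends in -g. The one such stem in the data (fudbefeg → fudbefegeka) adds -eka, so the same rule applies.
So hisig → hisigeka.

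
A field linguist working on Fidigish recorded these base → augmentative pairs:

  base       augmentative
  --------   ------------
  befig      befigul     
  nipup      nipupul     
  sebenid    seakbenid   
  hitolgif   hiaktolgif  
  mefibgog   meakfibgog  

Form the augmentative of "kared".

karedul

befig and mefibgog both end in -g yet inflect differently (befigul, meakfibgog), so the final letter is not what conditions the rule; the number of vowels is.
"kared" has 2 vowels. The stems with 2 vowels (befig → befigul, nipup → nipupul) add -ul.
So kared → karedul.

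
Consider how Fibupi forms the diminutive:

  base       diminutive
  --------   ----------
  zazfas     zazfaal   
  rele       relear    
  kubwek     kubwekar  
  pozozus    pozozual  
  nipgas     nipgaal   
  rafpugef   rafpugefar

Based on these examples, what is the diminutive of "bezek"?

nipgas and kubwek both have 2 vowels yet inflect differently (nipgaal, kubwekar), so the number of vowels is not what conditions the rule; the final letter is.
"bezek" ends in -k. The one such stem in the data (kubwek → kubwekar) adds -ar, so the same rule applies.
So bezek → bezekar.

bezekar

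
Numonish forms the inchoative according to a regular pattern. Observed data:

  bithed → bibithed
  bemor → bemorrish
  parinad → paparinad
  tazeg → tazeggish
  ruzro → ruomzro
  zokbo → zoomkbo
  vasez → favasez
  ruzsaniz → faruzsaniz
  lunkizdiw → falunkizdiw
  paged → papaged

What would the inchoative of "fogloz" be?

fafogloz

paged and vasez both have last vowel 'e' yet inflect differently (papaged, favasez), so the last vowel is not what conditions the rule; the final letter is.
"fogloz" ends in -z. The stems ending in -z (ruzsaniz → faruzsaniz, vasez → favasez) add the prefix fa-.
The other patterns: stems ending in -o insert -om- after the first vowel; stems ending in -d repeat the first consonant+vowel as a prefix; stems ending in -g or -r double the final consonant and add -ish.
So fogloz → fafogloz.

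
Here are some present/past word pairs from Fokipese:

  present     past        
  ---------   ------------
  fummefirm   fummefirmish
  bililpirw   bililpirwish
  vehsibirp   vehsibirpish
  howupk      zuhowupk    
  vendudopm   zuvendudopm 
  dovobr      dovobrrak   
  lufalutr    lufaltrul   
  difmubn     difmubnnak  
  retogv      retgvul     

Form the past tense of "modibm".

modibmmak

"modibm" has second-to-last letter 'b'. The stems whose second-to-last letter is 'b' (difmubn → difmubnnak, dovobr → dovobrrak) double the final consonant and add -ak.
So modibm → modibmmak.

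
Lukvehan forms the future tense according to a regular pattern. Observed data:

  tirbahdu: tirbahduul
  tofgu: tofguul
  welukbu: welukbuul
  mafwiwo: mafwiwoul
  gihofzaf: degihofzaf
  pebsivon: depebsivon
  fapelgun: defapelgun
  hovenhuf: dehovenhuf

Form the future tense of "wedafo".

"wedafo" ends in a vowel. The stems ending in a vowel (mafwiwo → mafwiwoul, welukbu → welukbuul, tirbahdu → tirbahduul) add -ul.
The other pattern: stems ending in a consonant add the prefix de-.
So wedafo → wedafoul.

wedafoul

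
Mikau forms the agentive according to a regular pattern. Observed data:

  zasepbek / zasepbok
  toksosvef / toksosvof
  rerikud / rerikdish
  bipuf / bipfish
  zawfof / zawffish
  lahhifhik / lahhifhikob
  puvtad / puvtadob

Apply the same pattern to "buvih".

toksosvef and bipuf both end in -f yet inflect differently (toksosvof, bipfish), so the final letter is not what conditions the rule; the last vowel is.
"buvih" has last vowel 'i'. The one such stem in the data (lahhifhik → lahhifhikob) adds -ob, so the same rule applies.
The other patterns: stems whose last vowel is 'e' change the last vowel to 'o'; stems whose last vowel is 'o' or 'u' delete the last vowel and add -ish.
So buvih → buvihob.

buvihob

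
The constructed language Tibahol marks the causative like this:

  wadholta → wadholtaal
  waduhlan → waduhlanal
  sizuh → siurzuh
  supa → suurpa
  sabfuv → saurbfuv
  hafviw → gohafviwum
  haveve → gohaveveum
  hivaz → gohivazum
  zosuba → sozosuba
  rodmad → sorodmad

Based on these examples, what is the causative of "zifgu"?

sozifgu

wadholta and supa both end in -a yet inflect differently (wadholtaal, suurpa), so the final letter is not what conditions the rule; the first letter is.
"zifgu" begins with z-. The one such stem in the data (zosuba → sozosuba) adds the prefix so-, so the same rule applies.
The other patterns: stems beginning with w- add -al; stems beginning with s- insert -ur- after the first vowel; stems beginning with h- add go- … -um around the stem.
So zifgu → sozifgu.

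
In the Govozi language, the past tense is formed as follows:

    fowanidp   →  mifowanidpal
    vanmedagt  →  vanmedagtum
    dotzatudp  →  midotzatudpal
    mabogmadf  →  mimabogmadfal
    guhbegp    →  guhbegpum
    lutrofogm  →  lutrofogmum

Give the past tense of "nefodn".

minefodnal

dotzatudp and guhbegp both end in -p yet inflect differently (midotzatudpal, guhbegpum), so the final letter is not what conditions the rule; the second-to-last letter is.
"nefodn" has second-to-last letter 'd'. The stems whose second-to-last letter is 'd' (mabogmadf → mimabogmadfal, dotzatudp → midotzatudpal, fowanidp → mifowanidpal) add mi- … -al around the stem.
So nefodn → minefodnal.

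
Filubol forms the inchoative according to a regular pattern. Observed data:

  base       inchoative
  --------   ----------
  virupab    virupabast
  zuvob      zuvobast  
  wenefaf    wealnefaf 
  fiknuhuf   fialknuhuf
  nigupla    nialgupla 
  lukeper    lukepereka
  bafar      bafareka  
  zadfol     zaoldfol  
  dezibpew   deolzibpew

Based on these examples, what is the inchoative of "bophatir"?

virupab and wenefaf both have last vowel 'a' yet inflect differently (virupabast, wealnefaf), so the last vowel is not what conditions the rule; the final letter is.
"bophatir" ends in -r. The stems ending in -r (lukeper → lukepereka, bafar → bafareka) add -eka.
The other patterns: stems ending in -b add -ast; stems ending in -a or -f insert -al- after the first vowel; stems ending in -l or -w insert -ol- after the first vowel.
So bophatir → bophatireka.

bophatireka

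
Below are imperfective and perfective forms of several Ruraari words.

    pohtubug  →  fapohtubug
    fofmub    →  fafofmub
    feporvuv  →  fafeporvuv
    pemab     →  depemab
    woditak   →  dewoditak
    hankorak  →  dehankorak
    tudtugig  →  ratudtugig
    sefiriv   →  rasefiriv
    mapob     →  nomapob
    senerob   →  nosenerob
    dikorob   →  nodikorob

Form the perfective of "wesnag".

dewesnag

fofmub and pemab both end in -b yet inflect differently (fafofmub, depemab), so the final letter is not what conditions the rule; the last vowel is.
"wesnag" has last vowel 'a'. The stems whose last vowel is 'a' (pemab → depemab, woditak → dewoditak, hankorak → dehankorak) add the prefix de-.
The other patterns: stems whose last vowel is 'u' add the prefix fa-; stems whose last vowel is 'i' add the prefix ra-; stems whose last vowel is 'o' add the prefix no-.
So wesnag → dewesnag.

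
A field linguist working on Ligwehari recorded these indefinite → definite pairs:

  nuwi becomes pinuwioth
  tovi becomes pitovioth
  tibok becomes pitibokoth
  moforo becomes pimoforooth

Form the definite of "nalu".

pinaluoth

Every pair shown (nuwi → pinuwioth, tovi → pitovioth, tibok → pitibokoth, …) follows the same rule: add pi- … -oth around the stem.
So nalu → pinaluoth.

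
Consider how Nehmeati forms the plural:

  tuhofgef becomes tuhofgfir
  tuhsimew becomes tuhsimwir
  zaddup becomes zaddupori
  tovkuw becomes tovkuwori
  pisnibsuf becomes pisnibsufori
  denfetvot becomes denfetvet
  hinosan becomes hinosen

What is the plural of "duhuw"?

tuhsimew and tovkuw both end in -w yet inflect differently (tuhsimwir, tovkuwori), so the final letter is not what conditions the rule; the last vowel is.
"duhuw" has last vowel 'u'. The stems whose last vowel is 'u' (zaddup → zaddupori, tovkuw → tovkuwori, pisnibsuf → pisnibsufori) add -ori.
The other patterns: stems whose last vowel is 'e' delete the last vowel and add -ir; stems whose last vowel is 'a' or 'o' change the last vowel to 'e'.
So duhuw → duhuwori.

duhuwori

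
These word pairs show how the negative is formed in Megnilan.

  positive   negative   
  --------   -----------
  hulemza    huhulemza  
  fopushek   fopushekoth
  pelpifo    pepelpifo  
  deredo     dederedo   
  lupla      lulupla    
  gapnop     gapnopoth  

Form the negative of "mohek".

mohekoth

"mohek" ends in a consonant. The stems ending in a consonant (gapnop → gapnopoth, fopushek → fopushekoth) add -oth.
The other pattern: stems ending in a vowel repeat the first consonant+vowel as a prefix.
So mohek → mohekoth.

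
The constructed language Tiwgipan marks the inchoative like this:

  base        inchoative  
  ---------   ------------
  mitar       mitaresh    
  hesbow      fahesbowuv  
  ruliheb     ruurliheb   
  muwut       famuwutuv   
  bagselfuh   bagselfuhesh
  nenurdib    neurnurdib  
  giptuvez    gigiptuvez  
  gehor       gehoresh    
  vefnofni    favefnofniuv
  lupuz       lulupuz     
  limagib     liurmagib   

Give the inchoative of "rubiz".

ruliheb and giptuvez both have last vowel 'e' yet inflect differently (ruurliheb, gigiptuvez), so the last vowel is not what conditions the rule; the final letter is.
"rubiz" ends in -z. The stems ending in -z (giptuvez → gigiptuvez, lupuz → lulupuz) repeat the first consonant+vowel as a prefix.
The other patterns: stems ending in -b insert -ur- after the first vowel; stems ending in -h or -r add -esh; stems ending in -i, -t or -w add fa- … -uv around the stem.
So rubiz → rurubiz.

rurubiz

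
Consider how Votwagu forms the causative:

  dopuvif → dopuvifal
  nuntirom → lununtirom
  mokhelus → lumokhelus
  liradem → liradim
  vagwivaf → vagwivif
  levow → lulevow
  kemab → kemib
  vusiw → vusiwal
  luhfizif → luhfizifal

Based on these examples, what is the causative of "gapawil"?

luhfizif and vagwivaf both end in -f yet inflect differently (luhfizifal, vagwivif), so the final letter is not what conditions the rule; the last vowel is.
"gapawil" has last vowel 'i'. The stems whose last vowel is 'i' (vusiw → vusiwal, luhfizif → luhfizifal, dopuvif → dopuvifal) add -al.
The other patterns: stems whose last vowel is 'a' or 'e' change the last vowel to 'i'; stems whose last vowel is 'o' or 'u' add the prefix lu-.
So gapawil → gapawilal.

gapawilal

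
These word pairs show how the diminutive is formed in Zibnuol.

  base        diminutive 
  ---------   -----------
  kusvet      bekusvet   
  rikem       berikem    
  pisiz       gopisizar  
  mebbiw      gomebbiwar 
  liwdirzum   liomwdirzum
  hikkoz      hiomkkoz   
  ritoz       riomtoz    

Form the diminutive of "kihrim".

gokihrimar

rikem and liwdirzum both end in -m yet inflect differently (berikem, liomwdirzum), so the final letter is not what conditions the rule; the last vowel is.
"kihrim" has last vowel 'i'. The stems whose last vowel is 'i' (pisiz → gopisizar, mebbiw → gomebbiwar) add go- … -ar around the stem.
So kihrim → gokihrimar.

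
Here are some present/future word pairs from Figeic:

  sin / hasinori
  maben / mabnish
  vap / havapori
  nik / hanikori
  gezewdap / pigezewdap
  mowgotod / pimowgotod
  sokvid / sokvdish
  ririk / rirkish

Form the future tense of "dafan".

sin and maben both end in -n yet inflect differently (hasinori, mabnish), so the final letter is not what conditions the rule; the number of vowels is.
"dafan" has 2 vowels. The stems with 2 vowels (maben → mabnish, ririk → rirkish, sokvid → sokvdish) delete the last vowel and add -ish.
So dafan → dafnish.

dafnish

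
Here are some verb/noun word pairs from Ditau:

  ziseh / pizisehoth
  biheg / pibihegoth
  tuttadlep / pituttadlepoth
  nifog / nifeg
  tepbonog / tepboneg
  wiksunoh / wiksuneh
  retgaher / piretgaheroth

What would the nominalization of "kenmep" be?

pikenmepoth

ziseh and wiksunoh both end in -h yet inflect differently (pizisehoth, wiksuneh), so the final letter is not what conditions the rule; the last vowel is.
"kenmep" has last vowel 'e'. The stems whose last vowel is 'e' (retgaher → piretgaheroth, ziseh → pizisehoth, tuttadlep → pituttadlepoth) add pi- … -oth around the stem.
So kenmep → pikenmepoth.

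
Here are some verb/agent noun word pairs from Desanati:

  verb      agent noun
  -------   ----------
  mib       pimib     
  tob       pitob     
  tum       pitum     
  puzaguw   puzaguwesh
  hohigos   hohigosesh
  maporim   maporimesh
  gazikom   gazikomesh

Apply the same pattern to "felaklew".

tum and maporim both end in -m yet inflect differently (pitum, maporimesh), so the final letter is not what conditions the rule; the number of vowels is.
"felaklew" has 3 vowels. The stems with 3 vowels (puzaguw → puzaguwesh, hohigos → hohigosesh, maporim → maporimesh) add -esh.
The other pattern: stems with 1 vowel add the prefix pi-.
So felaklew → felaklewesh.

felaklewesh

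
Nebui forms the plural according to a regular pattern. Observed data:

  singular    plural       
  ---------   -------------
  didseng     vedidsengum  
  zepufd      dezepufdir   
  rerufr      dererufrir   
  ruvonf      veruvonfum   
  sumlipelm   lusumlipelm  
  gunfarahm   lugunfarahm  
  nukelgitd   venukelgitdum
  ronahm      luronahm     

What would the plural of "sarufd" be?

nukelgitd and zepufd both end in -d yet inflect differently (venukelgitdum, dezepufdir), so the final letter is not what conditions the rule; the second-to-last letter is.
"sarufd" has second-to-last letter 'f'. The stems whose second-to-last letter is 'f' (rerufr → dererufrir, zepufd → dezepufdir) add de- … -ir around the stem.
The other patterns: stems whose second-to-last letter is 'n' or 't' add ve- … -um around the stem; stems whose second-to-last letter is 'h' or 'l' add the prefix lu-.
So sarufd → desarufdir.

desarufdir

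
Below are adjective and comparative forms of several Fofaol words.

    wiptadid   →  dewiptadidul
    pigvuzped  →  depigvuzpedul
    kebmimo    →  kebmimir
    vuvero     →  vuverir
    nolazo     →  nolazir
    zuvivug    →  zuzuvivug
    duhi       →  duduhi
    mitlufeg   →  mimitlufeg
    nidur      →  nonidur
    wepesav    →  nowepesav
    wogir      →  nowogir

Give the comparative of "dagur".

nodagur

wiptadid and duhi both have last vowel 'i' yet inflect differently (dewiptadidul, duduhi), so the last vowel is not what conditions the rule; the final letter is.
"dagur" ends in -r. The stems ending in -r (nidur → nonidur, wogir → nowogir) add the prefix no-.
The other patterns: stems ending in -d add de- … -ul around the stem; stems ending in -o drop the final letter and add -ir; stems ending in -g or -i repeat the first consonant+vowel as a prefix.
So dagur → nodagur.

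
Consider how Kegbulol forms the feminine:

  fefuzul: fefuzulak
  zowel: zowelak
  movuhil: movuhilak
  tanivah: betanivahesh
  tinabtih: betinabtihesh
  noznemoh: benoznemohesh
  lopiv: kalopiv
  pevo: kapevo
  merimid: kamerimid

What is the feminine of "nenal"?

nenalak

movuhil and tinabtih both have last vowel 'i' yet inflect differently (movuhilak, betinabtihesh), so the last vowel is not what conditions the rule; the final letter is.
"nenal" ends in -l. The stems ending in -l (fefuzul → fefuzulak, zowel → zowelak, movuhil → movuhilak) add -ak.
So nenal → nenalak.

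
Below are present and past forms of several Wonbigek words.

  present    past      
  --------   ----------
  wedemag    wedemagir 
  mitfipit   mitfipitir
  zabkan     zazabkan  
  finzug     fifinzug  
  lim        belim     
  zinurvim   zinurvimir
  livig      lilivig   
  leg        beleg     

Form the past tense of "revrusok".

leg and livig both end in -g yet inflect differently (beleg, lilivig), so the final letter is not what conditions the rule; the number of vowels is.
"revrusok" has 3 vowels. The stems with 3 vowels (zinurvim → zinurvimir, wedemag → wedemagir, mitfipit → mitfipitir) add -ir.
The other patterns: stems with 1 vowel add the prefix be-; stems with 2 vowels repeat the first consonant+vowel as a prefix.
So revrusok → revrusokir.

revrusokir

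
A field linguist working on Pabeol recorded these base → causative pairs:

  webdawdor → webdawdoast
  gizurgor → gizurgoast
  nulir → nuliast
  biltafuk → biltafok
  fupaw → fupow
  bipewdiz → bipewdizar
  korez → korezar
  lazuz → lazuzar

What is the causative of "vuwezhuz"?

bipewdiz and nulir both have last vowel 'i' yet inflect differently (bipewdizar, nuliast), so the last vowel is not what conditions the rule; the final letter is.
"vuwezhuz" ends in -z. The stems ending in -z (korez → korezar, bipewdiz → bipewdizar, lazuz → lazuzar) add -ar.
The other patterns: stems ending in -r drop the final letter and add -ast; stems ending in -k or -w change the last vowel to 'o'.
So vuwezhuz → vuwezhuzar.

vuwezhuzar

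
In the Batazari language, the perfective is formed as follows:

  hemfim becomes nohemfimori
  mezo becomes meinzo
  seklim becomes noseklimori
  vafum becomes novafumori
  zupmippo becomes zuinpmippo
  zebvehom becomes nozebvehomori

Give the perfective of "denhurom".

zupmippo and zebvehom both have last vowel 'o' yet inflect differently (zuinpmippo, nozebvehomori), so the last vowel is not what conditions the rule; the final letter is.
"denhurom" ends in -m. The stems ending in -m (vafum → novafumori, zebvehom → nozebvehomori, hemfim → nohemfimori) add no- … -ori around the stem.
So denhurom → nodenhuromori.

nodenhuromori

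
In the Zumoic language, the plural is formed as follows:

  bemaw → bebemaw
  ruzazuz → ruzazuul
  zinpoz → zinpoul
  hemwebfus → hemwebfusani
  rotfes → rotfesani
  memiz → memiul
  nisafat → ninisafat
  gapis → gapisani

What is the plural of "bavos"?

bavosani

hemwebfus and ruzazuz both have last vowel 'u' yet inflect differently (hemwebfusani, ruzazuul), so the last vowel is not what conditions the rule; the final letter is.
"bavos" ends in -s. The stems ending in -s (rotfes → rotfesani, gapis → gapisani, hemwebfus → hemwebfusani) add -ani.
So bavos → bavosani.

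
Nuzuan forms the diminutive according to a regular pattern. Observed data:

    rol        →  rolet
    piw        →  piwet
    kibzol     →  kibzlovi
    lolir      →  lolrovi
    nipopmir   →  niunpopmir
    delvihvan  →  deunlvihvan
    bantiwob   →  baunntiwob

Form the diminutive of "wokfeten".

rol and kibzol both end in -l yet inflect differently (rolet, kibzlovi), so the final letter is not what conditions the rule; the number of vowels is.
"wokfeten" has 3 vowels. The stems with 3 vowels (nipopmir → niunpopmir, delvihvan → deunlvihvan, bantiwob → baunntiwob) insert -un- after the first vowel.
So wokfeten → wounkfeten.

wounkfeten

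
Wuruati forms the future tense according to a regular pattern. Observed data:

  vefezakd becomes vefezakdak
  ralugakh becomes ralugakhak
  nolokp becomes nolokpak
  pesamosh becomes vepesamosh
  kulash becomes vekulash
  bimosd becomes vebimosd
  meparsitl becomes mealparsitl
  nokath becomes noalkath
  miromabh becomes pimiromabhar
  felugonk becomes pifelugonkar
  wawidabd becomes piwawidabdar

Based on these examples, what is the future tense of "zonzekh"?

zonzekhak

ralugakh and pesamosh both end in -h yet inflect differently (ralugakhak, vepesamosh), so the final letter is not what conditions the rule; the second-to-last letter is.
"zonzekh" has second-to-last letter 'k'. The stems whose second-to-last letter is 'k' (vefezakd → vefezakdak, ralugakh → ralugakhak, nolokp → nolokpak) add -ak.
So zonzekh → zonzekhak.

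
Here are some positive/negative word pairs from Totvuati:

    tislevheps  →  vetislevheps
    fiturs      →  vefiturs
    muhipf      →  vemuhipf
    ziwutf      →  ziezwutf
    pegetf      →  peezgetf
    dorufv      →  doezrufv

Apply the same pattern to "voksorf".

"voksorf" has second-to-last letter 'r'. The one such stem in the data (fiturs → vefiturs) adds the prefix ve-, so the same rule applies.
So voksorf → vevoksorf.

vevoksorf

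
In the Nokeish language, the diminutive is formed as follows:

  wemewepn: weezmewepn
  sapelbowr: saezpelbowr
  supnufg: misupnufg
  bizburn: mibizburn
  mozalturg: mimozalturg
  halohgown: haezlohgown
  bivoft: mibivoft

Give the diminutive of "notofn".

minotofn

wemewepn and bizburn both end in -n yet inflect differently (weezmewepn, mibizburn), so the final letter is not what conditions the rule; the second-to-last letter is.
"notofn" has second-to-last letter 'f'. The stems whose second-to-last letter is 'f' (supnufg → misupnufg, bivoft → mibivoft) add the prefix mi-.
So notofn → minotofn.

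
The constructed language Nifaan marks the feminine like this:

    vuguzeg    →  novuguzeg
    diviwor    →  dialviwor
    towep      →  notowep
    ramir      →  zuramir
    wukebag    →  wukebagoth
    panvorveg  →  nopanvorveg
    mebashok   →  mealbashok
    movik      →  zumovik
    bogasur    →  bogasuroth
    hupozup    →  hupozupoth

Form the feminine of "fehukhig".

zufehukhig

hupozup and towep both end in -p yet inflect differently (hupozupoth, notowep), so the final letter is not what conditions the rule; the last vowel is.
"fehukhig" has last vowel 'i'. The stems whose last vowel is 'i' (movik → zumovik, ramir → zuramir) add the prefix zu-.
The other patterns: stems whose last vowel is 'a' or 'u' add -oth; stems whose last vowel is 'e' add the prefix no-; stems whose last vowel is 'o' insert -al- after the first vowel.
So fehukhig → zufehukhig.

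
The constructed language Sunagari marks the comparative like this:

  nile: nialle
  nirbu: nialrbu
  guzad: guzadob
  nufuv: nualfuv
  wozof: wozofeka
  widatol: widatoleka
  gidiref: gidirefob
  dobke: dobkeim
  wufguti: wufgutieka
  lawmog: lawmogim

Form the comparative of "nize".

nialze

wozof and gidiref both end in -f yet inflect differently (wozofeka, gidirefob), so the final letter is not what conditions the rule; the first letter is.
"nize" begins with n-. The stems beginning with n- (nile → nialle, nirbu → nialrbu, nufuv → nualfuv) insert -al- after the first vowel.
The other patterns: stems beginning with w- add -eka; stems beginning with g- add -ob; stems beginning with d- or l- add -im.
So nize → nialze.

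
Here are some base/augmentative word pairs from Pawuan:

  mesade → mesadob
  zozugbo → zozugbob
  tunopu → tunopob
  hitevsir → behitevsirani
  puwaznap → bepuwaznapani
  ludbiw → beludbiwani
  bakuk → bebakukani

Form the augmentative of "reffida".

tunopu and bakuk both have last vowel 'u' yet inflect differently (tunopob, bebakukani), so the last vowel is not what conditions the rule; whether the stem ends in a vowel or a consonant is.
"reffida" ends in a vowel. The stems ending in a vowel (mesade → mesadob, zozugbo → zozugbob, tunopu → tunopob) drop the final letter and add -ob.
So reffida → reffidob.

reffidob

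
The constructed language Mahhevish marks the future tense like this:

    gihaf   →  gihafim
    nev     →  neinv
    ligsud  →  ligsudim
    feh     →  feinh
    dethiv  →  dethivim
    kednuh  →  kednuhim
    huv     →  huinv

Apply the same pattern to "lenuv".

lenuvim

feh and kednuh both end in -h yet inflect differently (feinh, kednuhim), so the final letter is not what conditions the rule; the number of vowels is.
"lenuv" has 2 vowels. The stems with 2 vowels (gihaf → gihafim, kednuh → kednuhim, ligsud → ligsudim) add -im.
The other pattern: stems with 1 vowel insert -in- after the first vowel.
So lenuv → lenuvim.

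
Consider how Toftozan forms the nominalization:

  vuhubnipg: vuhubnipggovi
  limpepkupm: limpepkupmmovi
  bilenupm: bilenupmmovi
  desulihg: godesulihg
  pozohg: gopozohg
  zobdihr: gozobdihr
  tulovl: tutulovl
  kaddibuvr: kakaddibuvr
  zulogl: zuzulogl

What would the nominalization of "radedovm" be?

vuhubnipg and desulihg both end in -g yet inflect differently (vuhubnipggovi, godesulihg), so the final letter is not what conditions the rule; the second-to-last letter is.
"radedovm" has second-to-last letter 'v'. The stems whose second-to-last letter is 'v' (tulovl → tutulovl, kaddibuvr → kakaddibuvr) repeat the first consonant+vowel as a prefix.
So radedovm → raradedovm.

raradedovm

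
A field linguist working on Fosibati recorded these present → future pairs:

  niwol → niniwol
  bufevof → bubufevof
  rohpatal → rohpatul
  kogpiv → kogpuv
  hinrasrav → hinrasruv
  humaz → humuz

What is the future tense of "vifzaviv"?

"vifzaviv" has last vowel 'i'. The one such stem in the data (kogpiv → kogpuv) changes the last vowel to 'u' (as do rohpatal, hinrasrav), so the same rule applies.
The other pattern: stems whose last vowel is 'o' repeat the first consonant+vowel as a prefix.
So vifzaviv → vifzavuv.

vifzavuv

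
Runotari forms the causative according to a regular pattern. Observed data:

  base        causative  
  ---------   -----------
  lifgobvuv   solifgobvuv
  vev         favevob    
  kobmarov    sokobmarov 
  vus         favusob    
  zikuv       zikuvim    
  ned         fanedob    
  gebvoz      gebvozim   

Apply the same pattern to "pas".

vev and zikuv both end in -v yet inflect differently (favevob, zikuvim), so the final letter is not what conditions the rule; the number of vowels is.
"pas" has 1 vowel. The stems with 1 vowel (vus → favusob, ned → fanedob, vev → favevob) add fa- … -ob around the stem.
So pas → fapasob.

fapasob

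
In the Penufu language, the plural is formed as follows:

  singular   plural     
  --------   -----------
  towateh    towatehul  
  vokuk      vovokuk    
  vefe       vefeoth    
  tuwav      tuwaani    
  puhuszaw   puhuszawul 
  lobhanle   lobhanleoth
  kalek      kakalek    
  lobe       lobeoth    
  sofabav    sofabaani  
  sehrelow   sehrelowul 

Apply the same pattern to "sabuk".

"sabuk" ends in -k. The stems ending in -k (kalek → kakalek, vokuk → vovokuk) repeat the first consonant+vowel as a prefix.
The other patterns: stems ending in -v drop the final letter and add -ani; stems ending in -e add -oth; stems ending in -h or -w add -ul.
So sabuk → sasabuk.

sasabuk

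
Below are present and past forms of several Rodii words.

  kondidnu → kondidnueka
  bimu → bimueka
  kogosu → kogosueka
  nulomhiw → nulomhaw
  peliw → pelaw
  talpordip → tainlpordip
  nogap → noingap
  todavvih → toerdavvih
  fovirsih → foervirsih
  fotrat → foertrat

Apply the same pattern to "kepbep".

"kepbep" ends in -p. The stems ending in -p (talpordip → tainlpordip, nogap → noingap) insert -in- after the first vowel.
The other patterns: stems ending in -u add -eka; stems ending in -w change the last vowel to 'a'; stems ending in -h or -t insert -er- after the first vowel.
So kepbep → keinpbep.

keinpbep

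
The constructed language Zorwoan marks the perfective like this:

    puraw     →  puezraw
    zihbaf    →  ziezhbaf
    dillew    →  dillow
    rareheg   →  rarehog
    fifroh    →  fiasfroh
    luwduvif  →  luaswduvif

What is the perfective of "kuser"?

puraw and dillew both end in -w yet inflect differently (puezraw, dillow), so the final letter is not what conditions the rule; the last vowel is.
"kuser" has last vowel 'e'. The stems whose last vowel is 'e' (dillew → dillow, rareheg → rarehog) change the last vowel to 'o'.
So kuser → kusor.

kusor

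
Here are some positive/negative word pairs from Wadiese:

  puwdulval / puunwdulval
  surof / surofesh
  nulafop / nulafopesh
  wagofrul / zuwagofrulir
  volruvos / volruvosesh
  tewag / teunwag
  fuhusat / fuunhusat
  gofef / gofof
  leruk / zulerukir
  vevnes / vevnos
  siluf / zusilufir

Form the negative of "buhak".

buunhak

vevnes and volruvos both end in -s yet inflect differently (vevnos, volruvosesh), so the final letter is not what conditions the rule; the last vowel is.
"buhak" has last vowel 'a'. The stems whose last vowel is 'a' (tewag → teunwag, puwdulval → puunwdulval, fuhusat → fuunhusat) insert -un- after the first vowel.
So buhak → buunhak.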